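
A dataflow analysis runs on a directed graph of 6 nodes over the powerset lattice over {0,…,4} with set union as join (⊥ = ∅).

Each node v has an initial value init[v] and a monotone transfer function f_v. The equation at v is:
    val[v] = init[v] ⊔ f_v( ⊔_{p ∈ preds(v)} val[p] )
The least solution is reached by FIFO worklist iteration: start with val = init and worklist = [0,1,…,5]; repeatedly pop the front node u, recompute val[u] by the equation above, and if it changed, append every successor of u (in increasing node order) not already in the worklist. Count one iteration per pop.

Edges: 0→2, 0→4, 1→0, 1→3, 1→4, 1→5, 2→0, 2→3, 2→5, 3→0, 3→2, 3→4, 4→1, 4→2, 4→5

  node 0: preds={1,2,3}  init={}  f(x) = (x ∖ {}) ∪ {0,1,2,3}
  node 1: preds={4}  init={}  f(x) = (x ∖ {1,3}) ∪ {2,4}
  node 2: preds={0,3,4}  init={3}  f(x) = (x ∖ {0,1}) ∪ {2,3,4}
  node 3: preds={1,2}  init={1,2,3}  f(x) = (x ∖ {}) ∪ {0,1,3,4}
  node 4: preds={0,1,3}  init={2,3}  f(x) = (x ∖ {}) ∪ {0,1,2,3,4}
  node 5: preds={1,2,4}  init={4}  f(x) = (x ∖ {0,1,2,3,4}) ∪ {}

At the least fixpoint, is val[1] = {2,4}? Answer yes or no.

no

Trace (13 dequeues):
  [1] u=0 | in {1,2,3} | out {0,1,2,3} | prev {} | push {}
  [2] u=1 | in {2,3} | out {2,4} | prev {} | push {0}
  [3] u=2 | in {0,1,2,3} | out {2,3,4} | prev {3} | push {}
  [4] u=3 | in {2,3,4} | out {0,1,2,3,4} | prev {1,2,3} | push {2}
  [5] u=4 | in {0,1,2,3,4} | out {0,1,2,3,4} | prev {2,3} | push {1}
  [6] u=5 | in {0,1,2,3,4} | out {4} | ==
  [7] u=0 | in {0,1,2,3,4} | out {0,1,2,3,4} | prev {0,1,2,3} | push {4}
  [8] u=2 | in {0,1,2,3,4} | out {2,3,4} | ==
  [9] u=1 | in {0,1,2,3,4} | out {0,2,4} | prev {2,4} | push {0,3,5}
  [10] u=4 | in {0,1,2,3,4} | out {0,1,2,3,4} | ==
  [11] u=0 | in {0,1,2,3,4} | out {0,1,2,3,4} | ==
  [12] u=3 | in {0,2,3,4} | out {0,1,2,3,4} | ==
  [13] u=5 | in {0,1,2,3,4} | out {4} | ==

Converged values:
  [0] {0,1,2,3,4}
  [1] {0,2,4}
  [2] {2,3,4}
  [3] {0,1,2,3,4}
  [4] {0,1,2,3,4}
  [5] {4}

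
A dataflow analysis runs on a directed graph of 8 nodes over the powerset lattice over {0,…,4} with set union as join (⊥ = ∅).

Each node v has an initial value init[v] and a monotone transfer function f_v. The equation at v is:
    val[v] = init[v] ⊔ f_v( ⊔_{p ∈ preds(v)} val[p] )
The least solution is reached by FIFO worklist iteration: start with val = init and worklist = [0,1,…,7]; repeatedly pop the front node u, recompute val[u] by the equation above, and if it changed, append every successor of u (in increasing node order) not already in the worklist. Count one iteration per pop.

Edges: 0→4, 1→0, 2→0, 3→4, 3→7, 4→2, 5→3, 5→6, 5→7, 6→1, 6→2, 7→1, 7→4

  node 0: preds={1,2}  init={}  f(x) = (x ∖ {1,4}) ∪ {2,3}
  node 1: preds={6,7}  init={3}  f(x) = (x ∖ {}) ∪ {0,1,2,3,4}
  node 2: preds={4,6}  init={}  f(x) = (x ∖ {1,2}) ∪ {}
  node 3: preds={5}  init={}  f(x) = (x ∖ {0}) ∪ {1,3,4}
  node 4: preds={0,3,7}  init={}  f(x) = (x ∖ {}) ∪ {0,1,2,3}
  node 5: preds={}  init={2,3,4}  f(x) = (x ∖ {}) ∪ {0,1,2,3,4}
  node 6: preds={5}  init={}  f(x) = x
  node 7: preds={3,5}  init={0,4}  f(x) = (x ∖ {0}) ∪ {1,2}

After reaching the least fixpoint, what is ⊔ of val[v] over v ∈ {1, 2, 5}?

{0,1,2,3,4}

Worklist (14 pops):
  #1 pop 0: in={3} → {2,3} (was {}); enqueue []
  #2 pop 1: in={0,4} → {0,1,2,3,4} (was {3}); enqueue [0]
  #3 pop 2: in={} → {} (no change)
  #4 pop 3: in={2,3,4} → {1,2,3,4} (was {}); enqueue []
  #5 pop 4: in={0,1,2,3,4} → {0,1,2,3,4} (was {}); enqueue [2]
  #6 pop 5: in={} → {0,1,2,3,4} (was {2,3,4}); enqueue [3]
  #7 pop 6: in={0,1,2,3,4} → {0,1,2,3,4} (was {}); enqueue [1]
  #8 pop 7: in={0,1,2,3,4} → {0,1,2,3,4} (was {0,4}); enqueue [4]
  #9 pop 0: in={0,1,2,3,4} → {0,2,3} (was {2,3}); enqueue []
  #10 pop 2: in={0,1,2,3,4} → {0,3,4} (was {}); enqueue [0]
  #11 pop 3: in={0,1,2,3,4} → {1,2,3,4} (no change)
  #12 pop 1: in={0,1,2,3,4} → {0,1,2,3,4} (no change)
  #13 pop 4: in={0,1,2,3,4} → {0,1,2,3,4} (no change)
  #14 pop 0: in={0,1,2,3,4} → {0,2,3} (no change)

Fixpoint:
  val[0] = {0,2,3}
  val[1] = {0,1,2,3,4}
  val[2] = {0,3,4}
  val[3] = {1,2,3,4}
  val[4] = {0,1,2,3,4}
  val[5] = {0,1,2,3,4}
  val[6] = {0,1,2,3,4}
  val[7] = {0,1,2,3,4}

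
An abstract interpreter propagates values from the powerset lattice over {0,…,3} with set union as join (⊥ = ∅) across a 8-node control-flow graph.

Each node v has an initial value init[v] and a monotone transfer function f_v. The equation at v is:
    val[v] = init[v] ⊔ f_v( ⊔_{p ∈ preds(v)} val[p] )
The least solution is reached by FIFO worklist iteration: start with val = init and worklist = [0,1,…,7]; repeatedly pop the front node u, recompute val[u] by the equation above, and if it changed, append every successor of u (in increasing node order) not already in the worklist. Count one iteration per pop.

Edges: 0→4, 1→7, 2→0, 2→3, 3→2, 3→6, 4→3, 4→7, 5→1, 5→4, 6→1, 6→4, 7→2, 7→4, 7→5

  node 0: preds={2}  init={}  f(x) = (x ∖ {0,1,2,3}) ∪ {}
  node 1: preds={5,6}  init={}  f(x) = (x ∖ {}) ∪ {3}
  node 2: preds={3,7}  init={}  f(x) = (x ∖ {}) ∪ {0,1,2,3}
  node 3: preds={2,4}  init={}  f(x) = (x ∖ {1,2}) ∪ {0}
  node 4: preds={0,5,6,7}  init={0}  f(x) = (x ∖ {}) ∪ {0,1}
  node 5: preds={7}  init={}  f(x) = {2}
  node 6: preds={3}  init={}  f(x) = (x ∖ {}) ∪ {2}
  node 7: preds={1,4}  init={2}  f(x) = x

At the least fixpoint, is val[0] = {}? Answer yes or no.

yes

Trace (16 dequeues):
  [1] u=0 | in {} | out {} | ==
  [2] u=1 | in {} | out {3} | prev {} | push {}
  [3] u=2 | in {2} | out {0,1,2,3} | prev {} | push {0}
  [4] u=3 | in {0,1,2,3} | out {0,3} | prev {} | push {2}
  [5] u=4 | in {2} | out {0,1,2} | prev {0} | push {3}
  [6] u=5 | in {2} | out {2} | prev {} | push {1,4}
  [7] u=6 | in {0,3} | out {0,2,3} | prev {} | push {}
  [8] u=7 | in {0,1,2,3} | out {0,1,2,3} | prev {2} | push {5}
  [9] u=0 | in {0,1,2,3} | out {} | ==
  [10] u=2 | in {0,1,2,3} | out {0,1,2,3} | ==
  [11] u=3 | in {0,1,2,3} | out {0,3} | ==
  [12] u=1 | in {0,2,3} | out {0,2,3} | prev {3} | push {7}
  [13] u=4 | in {0,1,2,3} | out {0,1,2,3} | prev {0,1,2} | push {3}
  [14] u=5 | in {0,1,2,3} | out {2} | ==
  [15] u=7 | in {0,1,2,3} | out {0,1,2,3} | ==
  [16] u=3 | in {0,1,2,3} | out {0,3} | ==

Converged values:
  [0] {}
  [1] {0,2,3}
  [2] {0,1,2,3}
  [3] {0,3}
  [4] {0,1,2,3}
  [5] {2}
  [6] {0,2,3}
  [7] {0,1,2,3}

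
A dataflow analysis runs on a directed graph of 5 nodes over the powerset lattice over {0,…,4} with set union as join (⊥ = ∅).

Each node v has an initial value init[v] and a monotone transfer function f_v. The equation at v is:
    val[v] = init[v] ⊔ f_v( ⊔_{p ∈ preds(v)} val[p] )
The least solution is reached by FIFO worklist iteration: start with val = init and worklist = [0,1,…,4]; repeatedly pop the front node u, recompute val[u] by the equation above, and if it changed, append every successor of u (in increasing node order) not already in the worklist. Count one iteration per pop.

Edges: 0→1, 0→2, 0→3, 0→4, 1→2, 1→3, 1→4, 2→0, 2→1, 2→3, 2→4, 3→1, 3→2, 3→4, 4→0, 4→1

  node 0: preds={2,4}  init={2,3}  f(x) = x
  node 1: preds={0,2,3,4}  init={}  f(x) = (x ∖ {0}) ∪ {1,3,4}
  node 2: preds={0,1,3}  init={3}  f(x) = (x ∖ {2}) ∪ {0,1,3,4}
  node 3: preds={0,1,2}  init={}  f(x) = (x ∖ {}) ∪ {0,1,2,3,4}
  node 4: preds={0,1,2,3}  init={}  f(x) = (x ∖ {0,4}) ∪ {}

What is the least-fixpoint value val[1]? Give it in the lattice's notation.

Trace (10 dequeues):
  [1] u=0 | in {3} | out {2,3} | ==
  [2] u=1 | in {2,3} | out {1,2,3,4} | prev {} | push {}
  [3] u=2 | in {1,2,3,4} | out {0,1,3,4} | prev {3} | push {0,1}
  [4] u=3 | in {0,1,2,3,4} | out {0,1,2,3,4} | prev {} | push {2}
  [5] u=4 | in {0,1,2,3,4} | out {1,2,3} | prev {} | push {}
  [6] u=0 | in {0,1,2,3,4} | out {0,1,2,3,4} | prev {2,3} | push {3,4}
  [7] u=1 | in {0,1,2,3,4} | out {1,2,3,4} | ==
  [8] u=2 | in {0,1,2,3,4} | out {0,1,3,4} | ==
  [9] u=3 | in {0,1,2,3,4} | out {0,1,2,3,4} | ==
  [10] u=4 | in {0,1,2,3,4} | out {1,2,3} | ==

Converged values:
  [0] {0,1,2,3,4}
  [1] {1,2,3,4}
  [2] {0,1,3,4}
  [3] {0,1,2,3,4}
  [4] {1,2,3}

{1,2,3,4}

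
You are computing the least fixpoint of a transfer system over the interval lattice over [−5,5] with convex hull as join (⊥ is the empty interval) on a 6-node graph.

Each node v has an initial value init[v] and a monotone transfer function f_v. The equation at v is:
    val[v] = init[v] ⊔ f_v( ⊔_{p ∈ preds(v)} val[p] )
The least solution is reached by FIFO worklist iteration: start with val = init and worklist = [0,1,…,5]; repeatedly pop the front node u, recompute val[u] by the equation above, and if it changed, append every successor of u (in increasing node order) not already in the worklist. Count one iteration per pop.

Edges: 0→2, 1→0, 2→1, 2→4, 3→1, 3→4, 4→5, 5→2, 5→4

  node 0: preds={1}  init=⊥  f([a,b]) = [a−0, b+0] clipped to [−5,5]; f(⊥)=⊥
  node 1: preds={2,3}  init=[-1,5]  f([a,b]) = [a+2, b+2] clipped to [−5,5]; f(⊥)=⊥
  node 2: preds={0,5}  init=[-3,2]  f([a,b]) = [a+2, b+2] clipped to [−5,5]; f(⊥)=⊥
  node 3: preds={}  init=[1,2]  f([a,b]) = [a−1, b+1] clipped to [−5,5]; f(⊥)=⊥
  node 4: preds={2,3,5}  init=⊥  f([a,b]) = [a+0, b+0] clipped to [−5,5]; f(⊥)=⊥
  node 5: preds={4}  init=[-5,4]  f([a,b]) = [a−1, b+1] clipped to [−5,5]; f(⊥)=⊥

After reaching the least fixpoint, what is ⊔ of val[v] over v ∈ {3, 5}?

Worklist (9 pops):
  #1 pop 0: in=[-1,5] → [-1,5] (was ⊥); enqueue []
  #2 pop 1: in=[-3,2] → [-1,5] (no change)
  #3 pop 2: in=[-5,5] → [-3,5] (was [-3,2]); enqueue [1]
  #4 pop 3: in=⊥ → [1,2] (no change)
  #5 pop 4: in=[-5,5] → [-5,5] (was ⊥); enqueue []
  #6 pop 5: in=[-5,5] → [-5,5] (was [-5,4]); enqueue [2,4]
  #7 pop 1: in=[-3,5] → [-1,5] (no change)
  #8 pop 2: in=[-5,5] → [-3,5] (no change)
  #9 pop 4: in=[-5,5] → [-5,5] (no change)

Fixpoint:
  val[0] = [-1,5]
  val[1] = [-1,5]
  val[2] = [-3,5]
  val[3] = [1,2]
  val[4] = [-5,5]
  val[5] = [-5,5]

[-5,5]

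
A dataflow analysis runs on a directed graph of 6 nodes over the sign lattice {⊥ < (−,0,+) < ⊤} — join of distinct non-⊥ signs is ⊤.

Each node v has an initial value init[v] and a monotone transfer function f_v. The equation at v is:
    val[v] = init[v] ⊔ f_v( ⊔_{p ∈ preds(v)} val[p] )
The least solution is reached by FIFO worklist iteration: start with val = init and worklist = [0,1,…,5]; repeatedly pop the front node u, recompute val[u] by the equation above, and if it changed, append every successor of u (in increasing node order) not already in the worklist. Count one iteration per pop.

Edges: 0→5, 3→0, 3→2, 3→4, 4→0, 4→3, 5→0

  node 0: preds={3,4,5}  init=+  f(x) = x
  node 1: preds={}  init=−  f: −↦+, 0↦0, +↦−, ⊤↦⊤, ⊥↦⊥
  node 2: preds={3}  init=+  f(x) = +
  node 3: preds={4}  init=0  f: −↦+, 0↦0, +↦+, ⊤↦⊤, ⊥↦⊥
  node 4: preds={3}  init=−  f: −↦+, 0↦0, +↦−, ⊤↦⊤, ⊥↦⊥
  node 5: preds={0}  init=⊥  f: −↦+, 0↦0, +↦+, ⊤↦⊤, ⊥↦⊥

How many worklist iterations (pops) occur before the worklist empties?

9

Iteration log — 9 steps:
  step 1. node 0  ⊔preds=⊤  new=⊤  old=+  +wl: 
  step 2. node 1  ⊔preds=⊥  new=−  stable
  step 3. node 2  ⊔preds=0  new=+  stable
  step 4. node 3  ⊔preds=−  new=⊤  old=0  +wl: 0,2
  step 5. node 4  ⊔preds=⊤  new=⊤  old=−  +wl: 3
  step 6. node 5  ⊔preds=⊤  new=⊤  old=⊥  +wl: 
  step 7. node 0  ⊔preds=⊤  new=⊤  stable
  step 8. node 2  ⊔preds=⊤  new=+  stable
  step 9. node 3  ⊔preds=⊤  new=⊤  stable

Least fixpoint reached:
  node 0: ⊤
  node 1: −
  node 2: +
  node 3: ⊤
  node 4: ⊤
  node 5: ⊤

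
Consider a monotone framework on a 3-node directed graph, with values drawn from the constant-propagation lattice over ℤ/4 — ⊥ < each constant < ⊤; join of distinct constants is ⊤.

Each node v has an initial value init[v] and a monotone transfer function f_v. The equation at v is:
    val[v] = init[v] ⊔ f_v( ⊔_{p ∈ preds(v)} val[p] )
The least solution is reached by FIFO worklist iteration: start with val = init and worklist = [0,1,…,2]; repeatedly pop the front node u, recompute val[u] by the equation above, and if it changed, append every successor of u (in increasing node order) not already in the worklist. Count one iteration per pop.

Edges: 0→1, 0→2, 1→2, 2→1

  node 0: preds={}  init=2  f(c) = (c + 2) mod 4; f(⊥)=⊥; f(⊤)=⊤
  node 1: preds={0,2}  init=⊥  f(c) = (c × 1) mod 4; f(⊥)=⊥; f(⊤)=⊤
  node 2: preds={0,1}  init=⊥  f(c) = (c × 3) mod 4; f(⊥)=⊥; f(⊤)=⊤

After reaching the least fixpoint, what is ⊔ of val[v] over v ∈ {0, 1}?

2

Trace (4 dequeues):
  [1] u=0 | in ⊥ | out 2 | ==
  [2] u=1 | in 2 | out 2 | prev ⊥ | push {}
  [3] u=2 | in 2 | out 2 | prev ⊥ | push {1}
  [4] u=1 | in 2 | out 2 | ==

Converged values:
  [0] 2
  [1] 2
  [2] 2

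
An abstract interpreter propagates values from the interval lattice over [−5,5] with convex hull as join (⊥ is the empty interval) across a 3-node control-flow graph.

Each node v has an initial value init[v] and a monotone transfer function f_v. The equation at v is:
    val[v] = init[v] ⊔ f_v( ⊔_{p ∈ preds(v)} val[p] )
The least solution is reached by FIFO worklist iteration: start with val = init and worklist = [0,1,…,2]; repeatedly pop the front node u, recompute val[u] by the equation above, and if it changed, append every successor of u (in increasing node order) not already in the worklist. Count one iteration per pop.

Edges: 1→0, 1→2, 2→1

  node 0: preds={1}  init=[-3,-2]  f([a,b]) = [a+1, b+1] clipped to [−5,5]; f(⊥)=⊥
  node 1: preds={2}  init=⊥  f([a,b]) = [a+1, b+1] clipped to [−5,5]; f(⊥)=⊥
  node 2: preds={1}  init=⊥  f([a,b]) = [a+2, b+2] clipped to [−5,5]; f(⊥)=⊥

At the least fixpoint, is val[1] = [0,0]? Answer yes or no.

no

Worklist (3 pops):
  #1 pop 0: in=⊥ → [-3,-2] (no change)
  #2 pop 1: in=⊥ → ⊥ (no change)
  #3 pop 2: in=⊥ → ⊥ (no change)

Fixpoint:
  val[0] = [-3,-2]
  val[1] = ⊥
  val[2] = ⊥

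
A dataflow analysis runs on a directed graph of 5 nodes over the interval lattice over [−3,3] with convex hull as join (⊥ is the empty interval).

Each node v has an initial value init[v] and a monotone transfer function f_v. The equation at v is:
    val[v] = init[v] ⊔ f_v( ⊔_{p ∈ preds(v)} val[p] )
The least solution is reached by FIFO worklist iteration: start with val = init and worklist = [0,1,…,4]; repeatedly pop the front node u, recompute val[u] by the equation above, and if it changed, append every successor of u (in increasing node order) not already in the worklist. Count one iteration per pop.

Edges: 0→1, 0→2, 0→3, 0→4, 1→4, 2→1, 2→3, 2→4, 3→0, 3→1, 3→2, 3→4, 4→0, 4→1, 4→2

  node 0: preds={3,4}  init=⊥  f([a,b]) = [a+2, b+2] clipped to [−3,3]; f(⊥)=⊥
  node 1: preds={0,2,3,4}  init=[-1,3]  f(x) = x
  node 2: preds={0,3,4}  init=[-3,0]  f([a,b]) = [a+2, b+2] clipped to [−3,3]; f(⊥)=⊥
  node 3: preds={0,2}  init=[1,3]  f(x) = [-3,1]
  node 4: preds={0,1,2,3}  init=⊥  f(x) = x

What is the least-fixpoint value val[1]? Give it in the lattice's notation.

Trace (11 dequeues):
  [1] u=0 | in [1,3] | out [3,3] | prev ⊥ | push {}
  [2] u=1 | in [-3,3] | out [-3,3] | prev [-1,3] | push {}
  [3] u=2 | in [1,3] | out [-3,3] | prev [-3,0] | push {1}
  [4] u=3 | in [-3,3] | out [-3,3] | prev [1,3] | push {0,2}
  [5] u=4 | in [-3,3] | out [-3,3] | prev ⊥ | push {}
  [6] u=1 | in [-3,3] | out [-3,3] | ==
  [7] u=0 | in [-3,3] | out [-1,3] | prev [3,3] | push {1,3,4}
  [8] u=2 | in [-3,3] | out [-3,3] | ==
  [9] u=1 | in [-3,3] | out [-3,3] | ==
  [10] u=3 | in [-3,3] | out [-3,3] | ==
  [11] u=4 | in [-3,3] | out [-3,3] | ==

Converged values:
  [0] [-1,3]
  [1] [-3,3]
  [2] [-3,3]
  [3] [-3,3]
  [4] [-3,3]

[-3,3]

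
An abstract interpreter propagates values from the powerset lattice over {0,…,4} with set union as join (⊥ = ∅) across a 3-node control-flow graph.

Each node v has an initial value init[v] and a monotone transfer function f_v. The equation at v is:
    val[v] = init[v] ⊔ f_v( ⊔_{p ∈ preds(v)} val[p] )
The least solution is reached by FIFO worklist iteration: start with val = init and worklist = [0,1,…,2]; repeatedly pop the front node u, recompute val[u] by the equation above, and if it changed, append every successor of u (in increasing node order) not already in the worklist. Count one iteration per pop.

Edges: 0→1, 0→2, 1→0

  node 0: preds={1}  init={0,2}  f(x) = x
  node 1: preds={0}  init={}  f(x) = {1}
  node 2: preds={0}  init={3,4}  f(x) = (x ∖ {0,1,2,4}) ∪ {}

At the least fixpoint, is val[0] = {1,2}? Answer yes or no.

Worklist (6 pops):
  #1 pop 0: in={} → {0,2} (no change)
  #2 pop 1: in={0,2} → {1} (was {}); enqueue [0]
  #3 pop 2: in={0,2} → {3,4} (no change)
  #4 pop 0: in={1} → {0,1,2} (was {0,2}); enqueue [1,2]
  #5 pop 1: in={0,1,2} → {1} (no change)
  #6 pop 2: in={0,1,2} → {3,4} (no change)

Fixpoint:
  val[0] = {0,1,2}
  val[1] = {1}
  val[2] = {3,4}

no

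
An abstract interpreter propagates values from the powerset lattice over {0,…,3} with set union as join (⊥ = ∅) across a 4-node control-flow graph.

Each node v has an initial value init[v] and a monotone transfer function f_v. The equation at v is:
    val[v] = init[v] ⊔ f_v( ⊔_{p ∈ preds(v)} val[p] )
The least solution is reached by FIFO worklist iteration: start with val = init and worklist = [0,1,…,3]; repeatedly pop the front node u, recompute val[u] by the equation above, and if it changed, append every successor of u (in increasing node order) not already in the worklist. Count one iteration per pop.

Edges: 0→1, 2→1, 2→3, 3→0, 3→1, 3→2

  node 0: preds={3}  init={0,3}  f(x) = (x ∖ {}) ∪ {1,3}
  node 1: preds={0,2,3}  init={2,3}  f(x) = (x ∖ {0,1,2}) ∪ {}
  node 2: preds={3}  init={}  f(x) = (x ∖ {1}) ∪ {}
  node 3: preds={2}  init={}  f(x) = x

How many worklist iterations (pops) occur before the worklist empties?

4

Iteration log — 4 steps:
  step 1. node 0  ⊔preds={}  new={0,1,3}  old={0,3}  +wl: 
  step 2. node 1  ⊔preds={0,1,3}  new={2,3}  stable
  step 3. node 2  ⊔preds={}  new={}  stable
  step 4. node 3  ⊔preds={}  new={}  stable

Least fixpoint reached:
  node 0: {0,1,3}
  node 1: {2,3}
  node 2: {}
  node 3: {}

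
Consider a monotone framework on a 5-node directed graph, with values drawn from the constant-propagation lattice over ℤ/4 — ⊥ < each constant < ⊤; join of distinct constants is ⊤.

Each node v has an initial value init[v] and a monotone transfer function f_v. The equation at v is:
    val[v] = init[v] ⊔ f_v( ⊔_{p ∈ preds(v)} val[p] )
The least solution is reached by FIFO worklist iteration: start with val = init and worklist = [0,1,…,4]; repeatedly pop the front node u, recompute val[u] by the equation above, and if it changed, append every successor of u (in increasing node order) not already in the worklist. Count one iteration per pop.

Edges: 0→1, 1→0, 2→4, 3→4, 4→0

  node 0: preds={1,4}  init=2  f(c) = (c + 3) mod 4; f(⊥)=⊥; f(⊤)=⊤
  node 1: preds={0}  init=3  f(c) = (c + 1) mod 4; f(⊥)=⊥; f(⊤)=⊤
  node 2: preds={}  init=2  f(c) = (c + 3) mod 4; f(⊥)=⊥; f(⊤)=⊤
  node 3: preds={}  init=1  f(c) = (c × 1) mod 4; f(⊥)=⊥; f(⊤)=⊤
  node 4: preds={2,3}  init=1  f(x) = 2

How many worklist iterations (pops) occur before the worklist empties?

Iteration log — 6 steps:
  step 1. node 0  ⊔preds=⊤  new=⊤  old=2  +wl: 
  step 2. node 1  ⊔preds=⊤  new=⊤  old=3  +wl: 0
  step 3. node 2  ⊔preds=⊥  new=2  stable
  step 4. node 3  ⊔preds=⊥  new=1  stable
  step 5. node 4  ⊔preds=⊤  new=⊤  old=1  +wl: 
  step 6. node 0  ⊔preds=⊤  new=⊤  stable

Least fixpoint reached:
  node 0: ⊤
  node 1: ⊤
  node 2: 2
  node 3: 1
  node 4: ⊤

6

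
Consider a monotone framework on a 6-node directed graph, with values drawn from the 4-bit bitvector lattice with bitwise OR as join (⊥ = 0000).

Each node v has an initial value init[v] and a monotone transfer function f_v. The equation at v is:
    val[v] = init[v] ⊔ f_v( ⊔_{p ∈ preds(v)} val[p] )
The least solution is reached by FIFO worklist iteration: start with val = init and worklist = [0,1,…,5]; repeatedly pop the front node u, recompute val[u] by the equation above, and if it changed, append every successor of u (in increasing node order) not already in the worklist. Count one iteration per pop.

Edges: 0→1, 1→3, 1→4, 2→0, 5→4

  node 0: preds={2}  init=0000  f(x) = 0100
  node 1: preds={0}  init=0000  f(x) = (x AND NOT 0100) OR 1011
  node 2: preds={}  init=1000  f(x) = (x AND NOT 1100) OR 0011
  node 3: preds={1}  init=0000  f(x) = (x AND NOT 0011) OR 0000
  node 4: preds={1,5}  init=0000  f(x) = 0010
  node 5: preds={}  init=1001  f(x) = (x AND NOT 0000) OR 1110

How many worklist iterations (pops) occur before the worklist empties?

Worklist (8 pops):
  #1 pop 0: in=1000 → 0100 (was 0000); enqueue []
  #2 pop 1: in=0100 → 1011 (was 0000); enqueue []
  #3 pop 2: in=0000 → 1011 (was 1000); enqueue [0]
  #4 pop 3: in=1011 → 1000 (was 0000); enqueue []
  #5 pop 4: in=1011 → 0010 (was 0000); enqueue []
  #6 pop 5: in=0000 → 1111 (was 1001); enqueue [4]
  #7 pop 0: in=1011 → 0100 (no change)
  #8 pop 4: in=1111 → 0010 (no change)

Fixpoint:
  val[0] = 0100
  val[1] = 1011
  val[2] = 1011
  val[3] = 1000
  val[4] = 0010
  val[5] = 1111

8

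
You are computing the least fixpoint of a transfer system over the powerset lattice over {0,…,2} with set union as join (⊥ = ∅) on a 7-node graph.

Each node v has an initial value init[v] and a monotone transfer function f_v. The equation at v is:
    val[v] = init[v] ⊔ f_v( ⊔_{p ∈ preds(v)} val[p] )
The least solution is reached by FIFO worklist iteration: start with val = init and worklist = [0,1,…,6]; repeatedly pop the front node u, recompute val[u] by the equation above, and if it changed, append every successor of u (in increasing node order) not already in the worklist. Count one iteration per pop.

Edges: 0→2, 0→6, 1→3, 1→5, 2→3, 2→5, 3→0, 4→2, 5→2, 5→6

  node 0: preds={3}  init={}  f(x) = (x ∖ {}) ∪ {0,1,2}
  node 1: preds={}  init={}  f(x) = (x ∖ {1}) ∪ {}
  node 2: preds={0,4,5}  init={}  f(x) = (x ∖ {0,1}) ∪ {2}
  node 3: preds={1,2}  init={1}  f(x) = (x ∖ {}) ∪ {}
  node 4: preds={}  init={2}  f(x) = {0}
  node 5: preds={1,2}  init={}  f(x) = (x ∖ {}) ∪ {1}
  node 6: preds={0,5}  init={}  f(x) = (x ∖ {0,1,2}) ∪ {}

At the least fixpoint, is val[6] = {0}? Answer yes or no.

no

Trace (9 dequeues):
  [1] u=0 | in {1} | out {0,1,2} | prev {} | push {}
  [2] u=1 | in {} | out {} | ==
  [3] u=2 | in {0,1,2} | out {2} | prev {} | push {}
  [4] u=3 | in {2} | out {1,2} | prev {1} | push {0}
  [5] u=4 | in {} | out {0,2} | prev {2} | push {2}
  [6] u=5 | in {2} | out {1,2} | prev {} | push {}
  [7] u=6 | in {0,1,2} | out {} | ==
  [8] u=0 | in {1,2} | out {0,1,2} | ==
  [9] u=2 | in {0,1,2} | out {2} | ==

Converged values:
  [0] {0,1,2}
  [1] {}
  [2] {2}
  [3] {1,2}
  [4] {0,2}
  [5] {1,2}
  [6] {}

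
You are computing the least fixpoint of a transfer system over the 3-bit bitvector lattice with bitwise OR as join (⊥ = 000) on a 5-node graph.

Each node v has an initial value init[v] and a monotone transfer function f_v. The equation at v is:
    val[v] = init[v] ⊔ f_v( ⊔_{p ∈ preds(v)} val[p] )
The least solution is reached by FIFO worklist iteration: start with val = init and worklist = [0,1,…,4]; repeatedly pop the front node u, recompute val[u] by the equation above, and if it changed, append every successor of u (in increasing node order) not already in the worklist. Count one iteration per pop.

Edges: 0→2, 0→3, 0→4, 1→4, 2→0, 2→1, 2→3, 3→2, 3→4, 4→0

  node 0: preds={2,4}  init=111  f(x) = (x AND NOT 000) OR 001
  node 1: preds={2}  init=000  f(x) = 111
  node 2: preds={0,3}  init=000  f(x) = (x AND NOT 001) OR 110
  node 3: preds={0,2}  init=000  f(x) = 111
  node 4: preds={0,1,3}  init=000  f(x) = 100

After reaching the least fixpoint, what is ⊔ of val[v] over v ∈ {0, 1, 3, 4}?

Trace (8 dequeues):
  [1] u=0 | in 000 | out 111 | ==
  [2] u=1 | in 000 | out 111 | prev 000 | push {}
  [3] u=2 | in 111 | out 110 | prev 000 | push {0,1}
  [4] u=3 | in 111 | out 111 | prev 000 | push {2}
  [5] u=4 | in 111 | out 100 | prev 000 | push {}
  [6] u=0 | in 110 | out 111 | ==
  [7] u=1 | in 110 | out 111 | ==
  [8] u=2 | in 111 | out 110 | ==

Converged values:
  [0] 111
  [1] 111
  [2] 110
  [3] 111
  [4] 100

111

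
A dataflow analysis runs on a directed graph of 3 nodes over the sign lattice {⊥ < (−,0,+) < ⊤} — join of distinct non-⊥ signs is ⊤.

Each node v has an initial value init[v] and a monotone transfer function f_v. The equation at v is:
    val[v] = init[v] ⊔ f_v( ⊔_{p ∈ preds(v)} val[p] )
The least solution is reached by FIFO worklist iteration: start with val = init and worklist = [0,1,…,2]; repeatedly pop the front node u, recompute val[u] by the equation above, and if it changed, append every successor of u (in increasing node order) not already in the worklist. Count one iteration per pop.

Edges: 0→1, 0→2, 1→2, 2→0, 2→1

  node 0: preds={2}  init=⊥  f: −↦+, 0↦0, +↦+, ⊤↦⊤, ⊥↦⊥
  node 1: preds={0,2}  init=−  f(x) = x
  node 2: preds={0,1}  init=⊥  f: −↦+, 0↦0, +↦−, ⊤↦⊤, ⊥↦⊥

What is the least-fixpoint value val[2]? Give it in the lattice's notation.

Trace (9 dequeues):
  [1] u=0 | in ⊥ | out ⊥ | ==
  [2] u=1 | in ⊥ | out − | ==
  [3] u=2 | in − | out + | prev ⊥ | push {0,1}
  [4] u=0 | in + | out + | prev ⊥ | push {2}
  [5] u=1 | in + | out ⊤ | prev − | push {}
  [6] u=2 | in ⊤ | out ⊤ | prev + | push {0,1}
  [7] u=0 | in ⊤ | out ⊤ | prev + | push {2}
  [8] u=1 | in ⊤ | out ⊤ | ==
  [9] u=2 | in ⊤ | out ⊤ | ==

Converged values:
  [0] ⊤
  [1] ⊤
  [2] ⊤

⊤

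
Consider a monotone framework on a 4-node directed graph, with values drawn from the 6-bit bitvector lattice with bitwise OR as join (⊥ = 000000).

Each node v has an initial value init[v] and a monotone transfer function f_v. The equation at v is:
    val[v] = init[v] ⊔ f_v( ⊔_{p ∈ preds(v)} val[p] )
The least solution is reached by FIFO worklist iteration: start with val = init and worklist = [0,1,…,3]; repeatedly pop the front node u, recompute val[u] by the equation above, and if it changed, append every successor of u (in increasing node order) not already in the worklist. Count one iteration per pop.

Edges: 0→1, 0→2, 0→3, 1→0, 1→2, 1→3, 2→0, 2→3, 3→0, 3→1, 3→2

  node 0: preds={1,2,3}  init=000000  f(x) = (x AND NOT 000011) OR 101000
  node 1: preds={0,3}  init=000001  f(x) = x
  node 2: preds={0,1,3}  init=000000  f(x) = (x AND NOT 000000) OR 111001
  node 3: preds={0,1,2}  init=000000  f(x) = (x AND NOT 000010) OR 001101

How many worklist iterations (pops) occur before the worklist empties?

Trace (9 dequeues):
  [1] u=0 | in 000001 | out 101000 | prev 000000 | push {}
  [2] u=1 | in 101000 | out 101001 | prev 000001 | push {0}
  [3] u=2 | in 101001 | out 111001 | prev 000000 | push {}
  [4] u=3 | in 111001 | out 111101 | prev 000000 | push {1,2}
  [5] u=0 | in 111101 | out 111100 | prev 101000 | push {3}
  [6] u=1 | in 111101 | out 111101 | prev 101001 | push {0}
  [7] u=2 | in 111101 | out 111101 | prev 111001 | push {}
  [8] u=3 | in 111101 | out 111101 | ==
  [9] u=0 | in 111101 | out 111100 | ==

Converged values:
  [0] 111100
  [1] 111101
  [2] 111101
  [3] 111101

9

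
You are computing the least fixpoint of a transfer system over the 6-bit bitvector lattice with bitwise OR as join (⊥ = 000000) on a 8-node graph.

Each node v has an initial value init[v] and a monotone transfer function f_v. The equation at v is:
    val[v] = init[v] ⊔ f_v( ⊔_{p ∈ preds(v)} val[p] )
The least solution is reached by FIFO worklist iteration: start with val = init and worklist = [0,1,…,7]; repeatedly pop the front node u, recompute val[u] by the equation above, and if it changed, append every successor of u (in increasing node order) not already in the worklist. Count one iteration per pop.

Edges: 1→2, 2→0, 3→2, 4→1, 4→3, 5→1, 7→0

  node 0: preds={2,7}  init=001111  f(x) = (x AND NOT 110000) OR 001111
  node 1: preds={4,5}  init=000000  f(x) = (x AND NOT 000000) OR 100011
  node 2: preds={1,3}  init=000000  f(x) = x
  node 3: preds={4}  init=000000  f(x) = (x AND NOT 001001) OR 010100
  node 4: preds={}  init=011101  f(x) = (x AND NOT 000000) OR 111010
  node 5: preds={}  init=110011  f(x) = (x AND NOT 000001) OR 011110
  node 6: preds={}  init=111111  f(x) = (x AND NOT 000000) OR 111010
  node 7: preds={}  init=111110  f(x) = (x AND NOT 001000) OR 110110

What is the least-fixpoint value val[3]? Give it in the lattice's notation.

110110

Trace (13 dequeues):
  [1] u=0 | in 111110 | out 001111 | ==
  [2] u=1 | in 111111 | out 111111 | prev 000000 | push {}
  [3] u=2 | in 111111 | out 111111 | prev 000000 | push {0}
  [4] u=3 | in 011101 | out 010100 | prev 000000 | push {2}
  [5] u=4 | in 000000 | out 111111 | prev 011101 | push {1,3}
  [6] u=5 | in 000000 | out 111111 | prev 110011 | push {}
  [7] u=6 | in 000000 | out 111111 | ==
  [8] u=7 | in 000000 | out 111110 | ==
  [9] u=0 | in 111111 | out 001111 | ==
  [10] u=2 | in 111111 | out 111111 | ==
  [11] u=1 | in 111111 | out 111111 | ==
  [12] u=3 | in 111111 | out 110110 | prev 010100 | push {2}
  [13] u=2 | in 111111 | out 111111 | ==

Converged values:
  [0] 001111
  [1] 111111
  [2] 111111
  [3] 110110
  [4] 111111
  [5] 111111
  [6] 111111
  [7] 111110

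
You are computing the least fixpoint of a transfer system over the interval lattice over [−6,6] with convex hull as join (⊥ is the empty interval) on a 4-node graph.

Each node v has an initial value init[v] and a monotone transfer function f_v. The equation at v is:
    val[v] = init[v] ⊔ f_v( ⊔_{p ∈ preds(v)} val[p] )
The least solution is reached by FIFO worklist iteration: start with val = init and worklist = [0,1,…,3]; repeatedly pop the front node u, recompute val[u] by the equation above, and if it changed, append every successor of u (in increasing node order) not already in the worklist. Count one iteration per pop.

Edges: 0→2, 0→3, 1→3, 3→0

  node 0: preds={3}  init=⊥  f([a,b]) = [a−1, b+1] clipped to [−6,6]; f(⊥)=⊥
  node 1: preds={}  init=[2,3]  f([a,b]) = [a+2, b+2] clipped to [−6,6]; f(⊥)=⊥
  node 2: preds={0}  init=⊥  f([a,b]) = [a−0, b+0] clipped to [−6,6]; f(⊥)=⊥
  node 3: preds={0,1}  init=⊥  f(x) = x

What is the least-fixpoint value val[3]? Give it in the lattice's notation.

Trace (29 dequeues):
  [1] u=0 | in ⊥ | out ⊥ | ==
  [2] u=1 | in ⊥ | out [2,3] | ==
  [3] u=2 | in ⊥ | out ⊥ | ==
  [4] u=3 | in [2,3] | out [2,3] | prev ⊥ | push {0}
  [5] u=0 | in [2,3] | out [1,4] | prev ⊥ | push {2,3}
  [6] u=2 | in [1,4] | out [1,4] | prev ⊥ | push {}
  [7] u=3 | in [1,4] | out [1,4] | prev [2,3] | push {0}
  [8] u=0 | in [1,4] | out [0,5] | prev [1,4] | push {2,3}
  [9] u=2 | in [0,5] | out [0,5] | prev [1,4] | push {}
  [10] u=3 | in [0,5] | out [0,5] | prev [1,4] | push {0}
  [11] u=0 | in [0,5] | out [-1,6] | prev [0,5] | push {2,3}
  [12] u=2 | in [-1,6] | out [-1,6] | prev [0,5] | push {}
  [13] u=3 | in [-1,6] | out [-1,6] | prev [0,5] | push {0}
  [14] u=0 | in [-1,6] | out [-2,6] | prev [-1,6] | push {2,3}
  [15] u=2 | in [-2,6] | out [-2,6] | prev [-1,6] | push {}
  [16] u=3 | in [-2,6] | out [-2,6] | prev [-1,6] | push {0}
  [17] u=0 | in [-2,6] | out [-3,6] | prev [-2,6] | push {2,3}
  [18] u=2 | in [-3,6] | out [-3,6] | prev [-2,6] | push {}
  [19] u=3 | in [-3,6] | out [-3,6] | prev [-2,6] | push {0}
  [20] u=0 | in [-3,6] | out [-4,6] | prev [-3,6] | push {2,3}
  [21] u=2 | in [-4,6] | out [-4,6] | prev [-3,6] | push {}
  [22] u=3 | in [-4,6] | out [-4,6] | prev [-3,6] | push {0}
  [23] u=0 | in [-4,6] | out [-5,6] | prev [-4,6] | push {2,3}
  [24] u=2 | in [-5,6] | out [-5,6] | prev [-4,6] | push {}
  [25] u=3 | in [-5,6] | out [-5,6] | prev [-4,6] | push {0}
  [26] u=0 | in [-5,6] | out [-6,6] | prev [-5,6] | push {2,3}
  [27] u=2 | in [-6,6] | out [-6,6] | prev [-5,6] | push {}
  [28] u=3 | in [-6,6] | out [-6,6] | prev [-5,6] | push {0}
  [29] u=0 | in [-6,6] | out [-6,6] | ==

Converged values:
  [0] [-6,6]
  [1] [2,3]
  [2] [-6,6]
  [3] [-6,6]

[-6,6]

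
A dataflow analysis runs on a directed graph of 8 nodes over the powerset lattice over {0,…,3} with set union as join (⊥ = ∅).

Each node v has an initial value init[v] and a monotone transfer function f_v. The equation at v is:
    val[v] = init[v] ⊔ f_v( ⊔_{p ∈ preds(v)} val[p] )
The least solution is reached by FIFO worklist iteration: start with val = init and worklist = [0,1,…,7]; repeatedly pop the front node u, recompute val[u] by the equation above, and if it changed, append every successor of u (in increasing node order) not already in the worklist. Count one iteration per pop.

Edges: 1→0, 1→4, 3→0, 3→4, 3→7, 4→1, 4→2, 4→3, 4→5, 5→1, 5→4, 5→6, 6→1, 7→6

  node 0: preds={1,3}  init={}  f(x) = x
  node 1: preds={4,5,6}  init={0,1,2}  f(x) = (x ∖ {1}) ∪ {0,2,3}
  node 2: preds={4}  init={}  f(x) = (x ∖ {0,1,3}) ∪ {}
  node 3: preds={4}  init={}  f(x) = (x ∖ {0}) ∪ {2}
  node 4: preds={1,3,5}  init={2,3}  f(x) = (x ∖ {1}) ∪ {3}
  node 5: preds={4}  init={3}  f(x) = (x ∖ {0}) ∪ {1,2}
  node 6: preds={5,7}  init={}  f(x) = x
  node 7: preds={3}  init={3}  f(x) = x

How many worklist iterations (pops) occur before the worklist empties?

14

Iteration log — 14 steps:
  step 1. node 0  ⊔preds={0,1,2}  new={0,1,2}  old={}  +wl: 
  step 2. node 1  ⊔preds={2,3}  new={0,1,2,3}  old={0,1,2}  +wl: 0
  step 3. node 2  ⊔preds={2,3}  new={2}  old={}  +wl: 
  step 4. node 3  ⊔preds={2,3}  new={2,3}  old={}  +wl: 
  step 5. node 4  ⊔preds={0,1,2,3}  new={0,2,3}  old={2,3}  +wl: 1,2,3
  step 6. node 5  ⊔preds={0,2,3}  new={1,2,3}  old={3}  +wl: 4
  step 7. node 6  ⊔preds={1,2,3}  new={1,2,3}  old={}  +wl: 
  step 8. node 7  ⊔preds={2,3}  new={2,3}  old={3}  +wl: 6
  step 9. node 0  ⊔preds={0,1,2,3}  new={0,1,2,3}  old={0,1,2}  +wl: 
  step 10. node 1  ⊔preds={0,1,2,3}  new={0,1,2,3}  stable
  step 11. node 2  ⊔preds={0,2,3}  new={2}  stable
  step 12. node 3  ⊔preds={0,2,3}  new={2,3}  stable
  step 13. node 4  ⊔preds={0,1,2,3}  new={0,2,3}  stable
  step 14. node 6  ⊔preds={1,2,3}  new={1,2,3}  stable

Least fixpoint reached:
  node 0: {0,1,2,3}
  node 1: {0,1,2,3}
  node 2: {2}
  node 3: {2,3}
  node 4: {0,2,3}
  node 5: {1,2,3}
  node 6: {1,2,3}
  node 7: {2,3}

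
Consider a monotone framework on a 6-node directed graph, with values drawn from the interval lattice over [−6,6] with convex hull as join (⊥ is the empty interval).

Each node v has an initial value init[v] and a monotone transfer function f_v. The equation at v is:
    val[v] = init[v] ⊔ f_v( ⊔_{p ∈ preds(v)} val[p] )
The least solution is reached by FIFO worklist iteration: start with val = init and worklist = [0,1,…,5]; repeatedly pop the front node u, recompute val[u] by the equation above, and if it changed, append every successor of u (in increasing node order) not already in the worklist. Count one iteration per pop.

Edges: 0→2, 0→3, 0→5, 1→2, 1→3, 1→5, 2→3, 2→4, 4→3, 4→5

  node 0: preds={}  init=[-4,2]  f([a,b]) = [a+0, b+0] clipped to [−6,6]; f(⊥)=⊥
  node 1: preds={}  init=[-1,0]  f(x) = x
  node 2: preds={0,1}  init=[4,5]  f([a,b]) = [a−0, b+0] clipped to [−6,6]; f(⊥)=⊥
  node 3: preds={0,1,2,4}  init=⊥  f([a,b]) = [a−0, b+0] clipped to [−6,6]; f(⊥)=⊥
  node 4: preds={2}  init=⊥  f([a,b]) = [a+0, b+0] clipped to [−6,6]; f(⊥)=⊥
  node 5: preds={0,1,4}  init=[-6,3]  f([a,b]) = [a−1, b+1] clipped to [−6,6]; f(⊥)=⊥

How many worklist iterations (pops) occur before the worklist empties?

Worklist (7 pops):
  #1 pop 0: in=⊥ → [-4,2] (no change)
  #2 pop 1: in=⊥ → [-1,0] (no change)
  #3 pop 2: in=[-4,2] → [-4,5] (was [4,5]); enqueue []
  #4 pop 3: in=[-4,5] → [-4,5] (was ⊥); enqueue []
  #5 pop 4: in=[-4,5] → [-4,5] (was ⊥); enqueue [3]
  #6 pop 5: in=[-4,5] → [-6,6] (was [-6,3]); enqueue []
  #7 pop 3: in=[-4,5] → [-4,5] (no change)

Fixpoint:
  val[0] = [-4,2]
  val[1] = [-1,0]
  val[2] = [-4,5]
  val[3] = [-4,5]
  val[4] = [-4,5]
  val[5] = [-6,6]

7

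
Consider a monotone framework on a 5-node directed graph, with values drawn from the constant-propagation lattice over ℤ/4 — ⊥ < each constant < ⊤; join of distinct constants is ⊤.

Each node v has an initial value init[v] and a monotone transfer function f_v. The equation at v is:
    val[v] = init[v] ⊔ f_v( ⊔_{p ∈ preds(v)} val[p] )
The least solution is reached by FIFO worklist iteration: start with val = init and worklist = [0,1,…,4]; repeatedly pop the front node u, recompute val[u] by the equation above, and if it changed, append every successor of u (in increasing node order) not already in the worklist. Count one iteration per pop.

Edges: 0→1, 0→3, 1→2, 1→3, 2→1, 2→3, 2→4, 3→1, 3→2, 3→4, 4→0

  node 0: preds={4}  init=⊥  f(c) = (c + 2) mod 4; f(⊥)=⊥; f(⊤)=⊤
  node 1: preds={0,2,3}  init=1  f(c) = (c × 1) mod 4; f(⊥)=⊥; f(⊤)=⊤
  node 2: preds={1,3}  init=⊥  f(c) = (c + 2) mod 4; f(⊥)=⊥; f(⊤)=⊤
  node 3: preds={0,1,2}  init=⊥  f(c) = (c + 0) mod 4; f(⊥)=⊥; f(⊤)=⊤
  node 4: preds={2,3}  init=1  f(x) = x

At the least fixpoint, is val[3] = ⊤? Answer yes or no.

Worklist (10 pops):
  #1 pop 0: in=1 → 3 (was ⊥); enqueue []
  #2 pop 1: in=3 → ⊤ (was 1); enqueue []
  #3 pop 2: in=⊤ → ⊤ (was ⊥); enqueue [1]
  #4 pop 3: in=⊤ → ⊤ (was ⊥); enqueue [2]
  #5 pop 4: in=⊤ → ⊤ (was 1); enqueue [0]
  #6 pop 1: in=⊤ → ⊤ (no change)
  #7 pop 2: in=⊤ → ⊤ (no change)
  #8 pop 0: in=⊤ → ⊤ (was 3); enqueue [1,3]
  #9 pop 1: in=⊤ → ⊤ (no change)
  #10 pop 3: in=⊤ → ⊤ (no change)

Fixpoint:
  val[0] = ⊤
  val[1] = ⊤
  val[2] = ⊤
  val[3] = ⊤
  val[4] = ⊤

yes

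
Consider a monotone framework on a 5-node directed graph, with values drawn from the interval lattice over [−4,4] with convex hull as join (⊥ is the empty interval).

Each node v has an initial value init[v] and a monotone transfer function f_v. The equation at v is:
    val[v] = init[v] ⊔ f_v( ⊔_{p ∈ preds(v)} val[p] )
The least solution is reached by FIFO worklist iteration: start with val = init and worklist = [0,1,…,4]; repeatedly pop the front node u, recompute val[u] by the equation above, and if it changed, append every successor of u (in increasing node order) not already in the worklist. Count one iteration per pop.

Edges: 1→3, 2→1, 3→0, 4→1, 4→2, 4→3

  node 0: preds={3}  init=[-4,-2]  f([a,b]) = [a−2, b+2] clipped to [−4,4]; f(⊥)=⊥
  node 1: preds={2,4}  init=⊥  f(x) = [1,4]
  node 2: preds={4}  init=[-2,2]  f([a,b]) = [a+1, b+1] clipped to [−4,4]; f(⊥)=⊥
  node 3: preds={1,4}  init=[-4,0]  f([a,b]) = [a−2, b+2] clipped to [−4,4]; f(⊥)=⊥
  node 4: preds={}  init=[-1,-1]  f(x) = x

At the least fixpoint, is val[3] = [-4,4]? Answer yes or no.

yes

Iteration log — 6 steps:
  step 1. node 0  ⊔preds=[-4,0]  new=[-4,2]  old=[-4,-2]  +wl: 
  step 2. node 1  ⊔preds=[-2,2]  new=[1,4]  old=⊥  +wl: 
  step 3. node 2  ⊔preds=[-1,-1]  new=[-2,2]  stable
  step 4. node 3  ⊔preds=[-1,4]  new=[-4,4]  old=[-4,0]  +wl: 0
  step 5. node 4  ⊔preds=⊥  new=[-1,-1]  stable
  step 6. node 0  ⊔preds=[-4,4]  new=[-4,4]  old=[-4,2]  +wl: 

Least fixpoint reached:
  node 0: [-4,4]
  node 1: [1,4]
  node 2: [-2,2]
  node 3: [-4,4]
  node 4: [-1,-1]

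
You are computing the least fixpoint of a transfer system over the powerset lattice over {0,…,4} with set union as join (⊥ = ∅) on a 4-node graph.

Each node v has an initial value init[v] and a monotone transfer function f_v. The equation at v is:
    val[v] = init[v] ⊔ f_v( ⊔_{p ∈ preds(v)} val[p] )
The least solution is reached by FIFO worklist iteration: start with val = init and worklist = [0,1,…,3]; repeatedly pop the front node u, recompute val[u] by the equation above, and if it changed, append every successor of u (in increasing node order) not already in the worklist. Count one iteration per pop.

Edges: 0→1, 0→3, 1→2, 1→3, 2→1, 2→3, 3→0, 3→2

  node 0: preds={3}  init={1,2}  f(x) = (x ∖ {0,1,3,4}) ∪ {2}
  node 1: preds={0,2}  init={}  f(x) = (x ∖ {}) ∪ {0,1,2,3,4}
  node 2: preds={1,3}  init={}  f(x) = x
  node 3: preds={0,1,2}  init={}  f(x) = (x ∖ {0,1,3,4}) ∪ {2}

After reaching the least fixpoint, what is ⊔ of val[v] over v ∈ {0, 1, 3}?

{0,1,2,3,4}

Worklist (7 pops):
  #1 pop 0: in={} → {1,2} (no change)
  #2 pop 1: in={1,2} → {0,1,2,3,4} (was {}); enqueue []
  #3 pop 2: in={0,1,2,3,4} → {0,1,2,3,4} (was {}); enqueue [1]
  #4 pop 3: in={0,1,2,3,4} → {2} (was {}); enqueue [0,2]
  #5 pop 1: in={0,1,2,3,4} → {0,1,2,3,4} (no change)
  #6 pop 0: in={2} → {1,2} (no change)
  #7 pop 2: in={0,1,2,3,4} → {0,1,2,3,4} (no change)

Fixpoint:
  val[0] = {1,2}
  val[1] = {0,1,2,3,4}
  val[2] = {0,1,2,3,4}
  val[3] = {2}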